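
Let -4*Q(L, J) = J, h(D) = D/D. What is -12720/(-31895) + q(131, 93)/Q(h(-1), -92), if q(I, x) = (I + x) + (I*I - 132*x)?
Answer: 32648823/146717 ≈ 222.53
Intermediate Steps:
h(D) = 1
q(I, x) = I + I**2 - 131*x (q(I, x) = (I + x) + (I**2 - 132*x) = I + I**2 - 131*x)
Q(L, J) = -J/4
-12720/(-31895) + q(131, 93)/Q(h(-1), -92) = -12720/(-31895) + (131 + 131**2 - 131*93)/((-1/4*(-92))) = -12720*(-1/31895) + (131 + 17161 - 12183)/23 = 2544/6379 + 5109*(1/23) = 2544/6379 + 5109/23 = 32648823/146717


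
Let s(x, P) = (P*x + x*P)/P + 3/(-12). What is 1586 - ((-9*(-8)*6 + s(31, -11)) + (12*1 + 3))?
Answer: 4309/4 ≈ 1077.3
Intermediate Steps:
s(x, P) = -1/4 + 2*x (s(x, P) = (P*x + P*x)/P + 3*(-1/12) = (2*P*x)/P - 1/4 = 2*x - 1/4 = -1/4 + 2*x)
1586 - ((-9*(-8)*6 + s(31, -11)) + (12*1 + 3)) = 1586 - ((-9*(-8)*6 + (-1/4 + 2*31)) + (12*1 + 3)) = 1586 - ((72*6 + (-1/4 + 62)) + (12 + 3)) = 1586 - ((432 + 247/4) + 15) = 1586 - (1975/4 + 15) = 1586 - 1*2035/4 = 1586 - 2035/4 = 4309/4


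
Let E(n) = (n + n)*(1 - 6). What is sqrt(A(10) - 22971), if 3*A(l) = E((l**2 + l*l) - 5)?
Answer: I*sqrt(23621) ≈ 153.69*I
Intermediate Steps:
E(n) = -10*n (E(n) = (2*n)*(-5) = -10*n)
A(l) = 50/3 - 20*l**2/3 (A(l) = (-10*((l**2 + l*l) - 5))/3 = (-10*((l**2 + l**2) - 5))/3 = (-10*(2*l**2 - 5))/3 = (-10*(-5 + 2*l**2))/3 = (50 - 20*l**2)/3 = 50/3 - 20*l**2/3)
sqrt(A(10) - 22971) = sqrt((50/3 - 20/3*10**2) - 22971) = sqrt((50/3 - 20/3*100) - 22971) = sqrt((50/3 - 2000/3) - 22971) = sqrt(-650 - 22971) = sqrt(-23621) = I*sqrt(23621)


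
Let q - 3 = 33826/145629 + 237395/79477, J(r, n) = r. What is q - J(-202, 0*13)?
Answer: 2409961972222/11574156033 ≈ 208.22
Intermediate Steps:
q = 71982453556/11574156033 (q = 3 + (33826/145629 + 237395/79477) = 3 + 37259985457/11574156033 = 71982453556/11574156033 ≈ 6.2192)
q - J(-202, 0*13) = 71982453556/11574156033 - 1*(-202) = 71982453556/11574156033 + 202 = 2409961972222/11574156033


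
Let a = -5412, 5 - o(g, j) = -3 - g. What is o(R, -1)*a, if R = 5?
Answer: -70356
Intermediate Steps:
o(g, j) = 8 + g (o(g, j) = 5 - (-3 - g) = 5 + (3 + g) = 8 + g)
o(R, -1)*a = (8 + 5)*(-5412) = 13*(-5412) = -70356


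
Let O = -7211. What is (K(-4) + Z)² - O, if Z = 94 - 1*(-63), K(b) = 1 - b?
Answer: 33455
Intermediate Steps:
Z = 157 (Z = 94 + 63 = 157)
(K(-4) + Z)² - O = ((1 - 1*(-4)) + 157)² - 1*(-7211) = ((1 + 4) + 157)² + 7211 = (5 + 157)² + 7211 = 162² + 7211 = 26244 + 7211 = 33455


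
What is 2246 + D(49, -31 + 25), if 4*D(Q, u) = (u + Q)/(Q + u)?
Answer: 8985/4 ≈ 2246.3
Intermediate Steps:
D(Q, u) = ¼ (D(Q, u) = ((u + Q)/(Q + u))/4 = ((Q + u)/(Q + u))/4 = (¼)*1 = ¼)
2246 + D(49, -31 + 25) = 2246 + ¼ = 8985/4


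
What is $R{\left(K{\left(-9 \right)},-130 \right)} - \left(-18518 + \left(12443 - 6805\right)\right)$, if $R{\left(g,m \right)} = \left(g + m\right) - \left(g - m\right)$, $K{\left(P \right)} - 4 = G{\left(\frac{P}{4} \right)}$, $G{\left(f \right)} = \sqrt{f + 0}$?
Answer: $12620$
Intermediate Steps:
$G{\left(f \right)} = \sqrt{f}$
$K{\left(P \right)} = 4 + \frac{\sqrt{P}}{2}$ ($K{\left(P \right)} = 4 + \sqrt{\frac{P}{4}} = 4 + \frac{\sqrt{P}}{2}$)
$R{\left(g,m \right)} = 2 m$
$R{\left(K{\left(-9 \right)},-130 \right)} - \left(-18518 + \left(12443 - 6805\right)\right) = 2 \left(-130\right) - \left(-18518 + \left(12443 - 6805\right)\right) = -260 - \left(-18518 + \left(12443 - 6805\right)\right) = -260 - \left(-18518 + 5638\right) = -260 - -12880 = -260 + 12880 = 12620$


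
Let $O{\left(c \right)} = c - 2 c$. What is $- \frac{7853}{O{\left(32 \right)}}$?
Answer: $\frac{7853}{32} \approx 245.41$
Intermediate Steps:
$O{\left(c \right)} = - c$
$- \frac{7853}{O{\left(32 \right)}} = - \frac{7853}{\left(-1\right) 32} = - \frac{7853}{-32} = \left(-7853\right) \left(- \frac{1}{32}\right) = \frac{7853}{32}$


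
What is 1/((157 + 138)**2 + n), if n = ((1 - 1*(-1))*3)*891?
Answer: 1/92371 ≈ 1.0826e-5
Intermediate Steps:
n = 5346 (n = ((1 + 1)*3)*891 = (2*3)*891 = 6*891 = 5346)
1/((157 + 138)**2 + n) = 1/((157 + 138)**2 + 5346) = 1/(295**2 + 5346) = 1/(87025 + 5346) = 1/92371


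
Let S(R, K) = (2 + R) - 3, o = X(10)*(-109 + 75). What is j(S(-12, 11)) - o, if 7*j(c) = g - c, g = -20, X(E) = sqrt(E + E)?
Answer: -1 + 68*sqrt(5) ≈ 151.05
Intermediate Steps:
X(E) = sqrt(2)*sqrt(E) (X(E) = sqrt(2*E) = sqrt(2)*sqrt(E))
o = -68*sqrt(5) (o = (sqrt(2)*sqrt(10))*(-109 + 75) = (2*sqrt(5))*(-34) = -68*sqrt(5) ≈ -152.05)
S(R, K) = -1 + R
j(c) = -20/7 - c/7 (j(c) = (-20 - c)/7 = -20/7 - c/7)
j(S(-12, 11)) - o = (-20/7 - (-1 - 12)/7) - (-68)*sqrt(5) = (-20/7 - 1/7*(-13)) + 68*sqrt(5) = (-20/7 + 13/7) + 68*sqrt(5) = -1 + 68*sqrt(5)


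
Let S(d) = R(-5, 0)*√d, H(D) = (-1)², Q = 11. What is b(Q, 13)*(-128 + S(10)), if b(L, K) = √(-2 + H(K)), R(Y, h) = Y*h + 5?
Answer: I*(-128 + 5*√10) ≈ -112.19*I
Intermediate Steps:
R(Y, h) = 5 + Y*h
H(D) = 1
S(d) = 5*√d (S(d) = (5 - 5*0)*√d = (5 + 0)*√d = 5*√d)
b(L, K) = I (b(L, K) = √(-2 + 1) = √(-1) = I)
b(Q, 13)*(-128 + S(10)) = I*(-128 + 5*√10)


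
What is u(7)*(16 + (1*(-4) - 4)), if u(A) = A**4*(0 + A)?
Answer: 134456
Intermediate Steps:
u(A) = A**5 (u(A) = A**4*A = A**5)
u(7)*(16 + (1*(-4) - 4)) = 7**5*(16 + (1*(-4) - 4)) = 16807*(16 + (-4 - 4)) = 16807*(16 - 8) = 16807*8 = 134456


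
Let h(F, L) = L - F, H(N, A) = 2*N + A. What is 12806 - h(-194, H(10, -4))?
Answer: 12596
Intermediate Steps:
H(N, A) = A + 2*N
12806 - h(-194, H(10, -4)) = 12806 - ((-4 + 2*10) - 1*(-194)) = 12806 - ((-4 + 20) + 194) = 12806 - (16 + 194) = 12806 - 1*210 = 12806 - 210 = 12596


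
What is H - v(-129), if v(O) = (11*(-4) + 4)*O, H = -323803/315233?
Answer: -1626926083/315233 ≈ -5161.0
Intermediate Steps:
H = -323803/315233 (H = -323803*1/315233 = -323803/315233 ≈ -1.0272)
v(O) = -40*O (v(O) = (-44 + 4)*O = -40*O)
H - v(-129) = -323803/315233 - (-40)*(-129) = -323803/315233 - 1*5160 = -323803/315233 - 5160 = -1626926083/315233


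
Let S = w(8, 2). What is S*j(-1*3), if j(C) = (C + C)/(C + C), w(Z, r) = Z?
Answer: 8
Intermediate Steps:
S = 8
j(C) = 1 (j(C) = (2*C)/((2*C)) = (2*C)*(1/(2*C)) = 1)
S*j(-1*3) = 8*1 = 8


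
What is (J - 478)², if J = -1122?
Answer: 2560000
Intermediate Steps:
(J - 478)² = (-1122 - 478)² = (-1600)² = 2560000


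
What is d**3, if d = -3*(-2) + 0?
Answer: 216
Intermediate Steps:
d = 6 (d = 6 + 0 = 6)
d**3 = 6**3 = 216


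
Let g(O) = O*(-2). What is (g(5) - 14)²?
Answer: 576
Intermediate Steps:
g(O) = -2*O
(g(5) - 14)² = (-2*5 - 14)² = (-10 - 14)² = (-24)² = 576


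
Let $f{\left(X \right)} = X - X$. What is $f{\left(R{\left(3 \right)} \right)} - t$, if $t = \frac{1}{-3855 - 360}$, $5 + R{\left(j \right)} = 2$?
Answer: $\frac{1}{4215} \approx 0.00023725$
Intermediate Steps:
$R{\left(j \right)} = -3$ ($R{\left(j \right)} = -5 + 2 = -3$)
$t = - \frac{1}{4215}$ ($t = \frac{1}{-4215} = - \frac{1}{4215} \approx -0.00023725$)
$f{\left(X \right)} = 0$
$f{\left(R{\left(3 \right)} \right)} - t = 0 - - \frac{1}{4215} = 0 + \frac{1}{4215} = \frac{1}{4215}$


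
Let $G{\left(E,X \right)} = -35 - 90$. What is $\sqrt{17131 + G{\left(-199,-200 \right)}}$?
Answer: $\sqrt{17006} \approx 130.41$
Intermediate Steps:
$G{\left(E,X \right)} = -125$ ($G{\left(E,X \right)} = -35 - 90 = -125$)
$\sqrt{17131 + G{\left(-199,-200 \right)}} = \sqrt{17131 - 125} = \sqrt{17006}$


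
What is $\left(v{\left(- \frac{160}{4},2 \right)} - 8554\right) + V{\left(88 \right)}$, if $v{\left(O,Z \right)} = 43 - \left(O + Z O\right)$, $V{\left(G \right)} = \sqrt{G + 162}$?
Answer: $-8391 + 5 \sqrt{10} \approx -8375.2$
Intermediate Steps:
$V{\left(G \right)} = \sqrt{162 + G}$
$v{\left(O,Z \right)} = 43 - O - O Z$ ($v{\left(O,Z \right)} = 43 - \left(O + O Z\right) = 43 - O - O Z$)
$\left(v{\left(- \frac{160}{4},2 \right)} - 8554\right) + V{\left(88 \right)} = \left(\left(43 - - \frac{160}{4} - - \frac{160}{4} \cdot 2\right) - 8554\right) + \sqrt{162 + 88} = \left(\left(43 - \left(-160\right) \frac{1}{4} - \left(-160\right) \frac{1}{4} \cdot 2\right) - 8554\right) + \sqrt{250} = \left(\left(43 - -40 - \left(-40\right) 2\right) - 8554\right) + 5 \sqrt{10} = \left(\left(43 + 40 + 80\right) - 8554\right) + 5 \sqrt{10} = \left(163 - 8554\right) + 5 \sqrt{10} = -8391 + 5 \sqrt{10}$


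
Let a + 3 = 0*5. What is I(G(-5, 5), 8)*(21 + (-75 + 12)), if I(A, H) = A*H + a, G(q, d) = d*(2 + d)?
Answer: -11634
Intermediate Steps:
a = -3 (a = -3 + 0*5 = -3 + 0 = -3)
I(A, H) = -3 + A*H (I(A, H) = A*H - 3 = -3 + A*H)
I(G(-5, 5), 8)*(21 + (-75 + 12)) = (-3 + (5*(2 + 5))*8)*(21 + (-75 + 12)) = (-3 + (5*7)*8)*(21 - 63) = (-3 + 35*8)*(-42) = (-3 + 280)*(-42) = 277*(-42) = -11634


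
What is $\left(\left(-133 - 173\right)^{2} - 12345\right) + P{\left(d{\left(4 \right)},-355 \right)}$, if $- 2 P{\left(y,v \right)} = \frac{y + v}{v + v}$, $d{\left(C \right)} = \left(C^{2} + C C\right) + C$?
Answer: $\frac{115432901}{1420} \approx 81291.0$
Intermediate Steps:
$d{\left(C \right)} = C + 2 C^{2}$ ($d{\left(C \right)} = \left(C^{2} + C^{2}\right) + C = 2 C^{2} + C = C + 2 C^{2}$)
$P{\left(y,v \right)} = - \frac{v + y}{4 v}$ ($P{\left(y,v \right)} = - \frac{\left(y + v\right) \frac{1}{v + v}}{2} = - \frac{\left(v + y\right) \frac{1}{2 v}}{2} = - \frac{\frac{1}{2} \frac{1}{v} \left(v + y\right)}{2} = - \frac{v + y}{4 v}$)
$\left(\left(-133 - 173\right)^{2} - 12345\right) + P{\left(d{\left(4 \right)},-355 \right)} = \left(\left(-133 - 173\right)^{2} - 12345\right) + \frac{\left(-1\right) \left(-355\right) - 4 \left(1 + 2 \cdot 4\right)}{4 \left(-355\right)} = \left(\left(-306\right)^{2} - 12345\right) + \frac{1}{4} \left(- \frac{1}{355}\right) \left(355 - 4 \left(1 + 8\right)\right) = \left(93636 - 12345\right) + \frac{1}{4} \left(- \frac{1}{355}\right) \left(355 - 4 \cdot 9\right) = 81291 + \frac{1}{4} \left(- \frac{1}{355}\right) \left(355 - 36\right) = 81291 + \frac{1}{4} \left(- \frac{1}{355}\right) 319 = 81291 - \frac{319}{1420} = \frac{115432901}{1420}$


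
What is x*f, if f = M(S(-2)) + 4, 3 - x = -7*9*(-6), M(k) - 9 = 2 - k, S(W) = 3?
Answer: -4500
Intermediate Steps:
M(k) = 11 - k (M(k) = 9 + (2 - k) = 11 - k)
x = -375 (x = 3 - (-7*9)*(-6) = 3 - (-63)*(-6) = 3 - 1*378 = 3 - 378 = -375)
f = 12 (f = (11 - 1*3) + 4 = (11 - 3) + 4 = 8 + 4 = 12)
x*f = -375*12 = -4500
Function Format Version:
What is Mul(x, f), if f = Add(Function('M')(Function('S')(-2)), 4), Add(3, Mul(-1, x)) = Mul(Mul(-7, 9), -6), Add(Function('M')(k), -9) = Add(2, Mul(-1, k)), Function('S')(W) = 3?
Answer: -4500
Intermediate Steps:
Function('M')(k) = Add(11, Mul(-1, k)) (Function('M')(k) = Add(9, Add(2, Mul(-1, k))) = Add(11, Mul(-1, k)))
x = -375 (x = Add(3, Mul(-1, Mul(Mul(-7, 9), -6))) = Add(3, Mul(-1, Mul(-63, -6))) = Add(3, Mul(-1, 378)) = Add(3, -378) = -375)
f = 12 (f = Add(Add(11, Mul(-1, 3)), 4) = Add(Add(11, -3), 4) = Add(8, 4) = 12)
Mul(x, f) = Mul(-375, 12) = -4500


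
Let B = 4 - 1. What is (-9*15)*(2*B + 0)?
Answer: -810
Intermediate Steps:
B = 3
(-9*15)*(2*B + 0) = (-9*15)*(2*3 + 0) = -135*(6 + 0) = -135*6 = -810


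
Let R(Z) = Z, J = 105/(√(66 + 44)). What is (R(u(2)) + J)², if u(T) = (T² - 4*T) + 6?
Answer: 2293/22 + 42*√110/11 ≈ 144.27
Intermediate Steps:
u(T) = 6 + T² - 4*T
J = 21*√110/22 (J = 105/(√110) = 105*(√110/110) = 21*√110/22 ≈ 10.011)
(R(u(2)) + J)² = ((6 + 2² - 4*2) + 21*√110/22)² = ((6 + 4 - 8) + 21*√110/22)² = (2 + 21*√110/22)²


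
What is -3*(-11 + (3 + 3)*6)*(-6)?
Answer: 450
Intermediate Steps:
-3*(-11 + (3 + 3)*6)*(-6) = -3*(-11 + 6*6)*(-6) = -3*(-11 + 36)*(-6) = -75*(-6) = -3*(-150) = 450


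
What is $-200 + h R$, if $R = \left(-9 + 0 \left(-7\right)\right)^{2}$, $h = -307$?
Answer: $-25067$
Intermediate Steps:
$R = 81$ ($R = \left(-9 + 0\right)^{2} = \left(-9\right)^{2} = 81$)
$-200 + h R = -200 - 24867 = -25067$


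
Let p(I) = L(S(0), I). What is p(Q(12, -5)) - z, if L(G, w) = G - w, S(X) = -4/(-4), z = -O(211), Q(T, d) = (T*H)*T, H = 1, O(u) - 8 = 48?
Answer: -87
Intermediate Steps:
O(u) = 56 (O(u) = 8 + 48 = 56)
Q(T, d) = T² (Q(T, d) = (T*1)*T = T*T = T²)
z = -56 (z = -1*56 = -56)
S(X) = 1 (S(X) = -4*(-¼) = 1)
p(I) = 1 - I
p(Q(12, -5)) - z = (1 - 1*12²) - 1*(-56) = (1 - 1*144) + 56 = (1 - 144) + 56 = -143 + 56 = -87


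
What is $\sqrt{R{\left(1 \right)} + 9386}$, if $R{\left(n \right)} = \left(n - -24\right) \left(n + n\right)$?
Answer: $2 \sqrt{2359} \approx 97.139$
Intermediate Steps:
$R{\left(n \right)} = 2 n \left(24 + n\right)$ ($R{\left(n \right)} = \left(n + 24\right) 2 n = \left(24 + n\right) 2 n = 2 n \left(24 + n\right)$)
$\sqrt{R{\left(1 \right)} + 9386} = \sqrt{2 \cdot 1 \left(24 + 1\right) + 9386} = \sqrt{2 \cdot 1 \cdot 25 + 9386} = \sqrt{50 + 9386} = \sqrt{9436} = 2 \sqrt{2359}$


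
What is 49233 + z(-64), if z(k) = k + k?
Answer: 49105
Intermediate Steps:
z(k) = 2*k
49233 + z(-64) = 49233 + 2*(-64) = 49233 - 128 = 49105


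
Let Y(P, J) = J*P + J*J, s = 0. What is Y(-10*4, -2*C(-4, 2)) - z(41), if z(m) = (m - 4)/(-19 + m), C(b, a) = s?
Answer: -37/22 ≈ -1.6818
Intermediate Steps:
C(b, a) = 0
Y(P, J) = J**2 + J*P (Y(P, J) = J*P + J**2 = J**2 + J*P)
z(m) = (-4 + m)/(-19 + m)
Y(-10*4, -2*C(-4, 2)) - z(41) = (-2*0)*(-2*0 - 10*4) - (-4 + 41)/(-19 + 41) = 0*(0 - 40) - 37/22 = 0*(-40) - 37/22 = 0 - 1*37/22 = 0 - 37/22 = -37/22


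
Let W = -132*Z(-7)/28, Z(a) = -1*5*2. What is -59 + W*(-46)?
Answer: -15593/7 ≈ -2227.6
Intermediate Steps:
Z(a) = -10 (Z(a) = -5*2 = -10)
W = 330/7 (W = -132/(28/(-10)) = -132/(28*(-⅒)) = -132/(-14/5) = -132*(-5/14) = 330/7 ≈ 47.143)
-59 + W*(-46) = -59 + (330/7)*(-46) = -59 - 15180/7 = -15593/7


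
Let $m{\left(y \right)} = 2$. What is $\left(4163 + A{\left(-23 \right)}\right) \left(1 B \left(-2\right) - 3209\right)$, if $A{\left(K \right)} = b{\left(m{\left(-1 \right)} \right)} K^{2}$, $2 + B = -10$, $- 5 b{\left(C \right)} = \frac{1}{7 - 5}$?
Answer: $- \frac{26181337}{2} \approx -1.3091 \cdot 10^{7}$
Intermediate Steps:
$b{\left(C \right)} = - \frac{1}{10}$ ($b{\left(C \right)} = - \frac{1}{5 \left(7 - 5\right)} = - \frac{1}{5 \cdot 2} = \left(- \frac{1}{5}\right) \frac{1}{2} = - \frac{1}{10}$)
$B = -12$ ($B = -2 - 10 = -12$)
$A{\left(K \right)} = - \frac{K^{2}}{10}$
$\left(4163 + A{\left(-23 \right)}\right) \left(1 B \left(-2\right) - 3209\right) = \left(4163 - \frac{\left(-23\right)^{2}}{10}\right) \left(1 \left(-12\right) \left(-2\right) - 3209\right) = \left(4163 - \frac{529}{10}\right) \left(\left(-12\right) \left(-2\right) - 3209\right) = \left(4163 - \frac{529}{10}\right) \left(24 - 3209\right) = \frac{41101}{10} \left(-3185\right) = - \frac{26181337}{2}$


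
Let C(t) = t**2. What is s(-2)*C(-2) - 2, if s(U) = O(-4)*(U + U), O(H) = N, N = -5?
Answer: 78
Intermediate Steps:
O(H) = -5
s(U) = -10*U (s(U) = -5*(U + U) = -10*U)
s(-2)*C(-2) - 2 = -10*(-2)*(-2)**2 - 2 = 20*4 - 2 = 80 - 2 = 78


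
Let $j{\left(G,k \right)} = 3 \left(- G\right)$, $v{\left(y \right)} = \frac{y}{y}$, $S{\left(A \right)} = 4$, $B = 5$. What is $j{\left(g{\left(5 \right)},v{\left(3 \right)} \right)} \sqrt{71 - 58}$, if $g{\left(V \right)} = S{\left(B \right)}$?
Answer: $- 12 \sqrt{13} \approx -43.267$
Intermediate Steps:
$g{\left(V \right)} = 4$
$v{\left(y \right)} = 1$
$j{\left(G,k \right)} = - 3 G$
$j{\left(g{\left(5 \right)},v{\left(3 \right)} \right)} \sqrt{71 - 58} = \left(-3\right) 4 \sqrt{71 - 58} = - 12 \sqrt{13}$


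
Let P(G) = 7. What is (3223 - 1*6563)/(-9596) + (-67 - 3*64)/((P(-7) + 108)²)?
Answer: 10421534/31726775 ≈ 0.32848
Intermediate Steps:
(3223 - 1*6563)/(-9596) + (-67 - 3*64)/((P(-7) + 108)²) = (3223 - 1*6563)/(-9596) + (-67 - 3*64)/((7 + 108)²) = (3223 - 6563)*(-1/9596) + (-67 - 192)/(115²) = -3340*(-1/9596) - 259/13225 = 835/2399 - 259*1/13225 = 835/2399 - 259/13225 = 10421534/31726775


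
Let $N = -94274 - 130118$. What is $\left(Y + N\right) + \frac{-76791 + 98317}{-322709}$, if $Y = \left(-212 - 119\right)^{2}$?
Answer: $- \frac{37057018705}{322709} \approx -1.1483 \cdot 10^{5}$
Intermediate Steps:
$N = -224392$ ($N = -94274 - 130118 = -224392$)
$Y = 109561$ ($Y = \left(-331\right)^{2} = 109561$)
$\left(Y + N\right) + \frac{-76791 + 98317}{-322709} = \left(109561 - 224392\right) + \frac{-76791 + 98317}{-322709} = -114831 + 21526 \left(- \frac{1}{322709}\right) = -114831 - \frac{21526}{322709} = - \frac{37057018705}{322709}$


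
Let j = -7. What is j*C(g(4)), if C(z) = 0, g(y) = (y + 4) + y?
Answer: 0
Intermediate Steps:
g(y) = 4 + 2*y (g(y) = (4 + y) + y = 4 + 2*y)
j*C(g(4)) = -7*0 = 0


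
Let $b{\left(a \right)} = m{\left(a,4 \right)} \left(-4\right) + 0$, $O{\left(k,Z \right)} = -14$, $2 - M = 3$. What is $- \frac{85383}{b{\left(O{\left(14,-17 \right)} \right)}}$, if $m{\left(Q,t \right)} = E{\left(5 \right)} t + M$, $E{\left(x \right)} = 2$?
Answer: $\frac{85383}{28} \approx 3049.4$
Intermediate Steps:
$M = -1$ ($M = 2 - 3 = -1$)
$m{\left(Q,t \right)} = -1 + 2 t$ ($m{\left(Q,t \right)} = 2 t - 1 = -1 + 2 t$)
$b{\left(a \right)} = -28$ ($b{\left(a \right)} = \left(-1 + 2 \cdot 4\right) \left(-4\right) + 0 = \left(-1 + 8\right) \left(-4\right) + 0 = 7 \left(-4\right) + 0 = -28 + 0 = -28$)
$- \frac{85383}{b{\left(O{\left(14,-17 \right)} \right)}} = - \frac{85383}{-28} = \left(-85383\right) \left(- \frac{1}{28}\right) = \frac{85383}{28}$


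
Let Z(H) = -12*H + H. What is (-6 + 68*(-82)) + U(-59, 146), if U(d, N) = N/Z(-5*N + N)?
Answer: -245607/44 ≈ -5582.0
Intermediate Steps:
Z(H) = -11*H
U(d, N) = 1/44 (U(d, N) = N/((-11*(-5*N + N))) = N/((-(-44)*N)) = N/((44*N)) = N*(1/(44*N)) = 1/44)
(-6 + 68*(-82)) + U(-59, 146) = (-6 + 68*(-82)) + 1/44 = (-6 - 5576) + 1/44 = -5582 + 1/44 = -245607/44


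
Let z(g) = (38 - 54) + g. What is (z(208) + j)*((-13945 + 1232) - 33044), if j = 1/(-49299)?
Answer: -433108628099/49299 ≈ -8.7853e+6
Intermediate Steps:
j = -1/49299 ≈ -2.0284e-5
z(g) = -16 + g
(z(208) + j)*((-13945 + 1232) - 33044) = ((-16 + 208) - 1/49299)*((-13945 + 1232) - 33044) = (192 - 1/49299)*(-12713 - 33044) = (9465407/49299)*(-45757) = -433108628099/49299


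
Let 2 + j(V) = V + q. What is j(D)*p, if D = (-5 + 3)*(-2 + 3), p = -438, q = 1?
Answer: 1314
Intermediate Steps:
D = -2 (D = -2*1 = -2)
j(V) = -1 + V (j(V) = -2 + (V + 1) = -2 + (1 + V) = -1 + V)
j(D)*p = (-1 - 2)*(-438) = -3*(-438) = 1314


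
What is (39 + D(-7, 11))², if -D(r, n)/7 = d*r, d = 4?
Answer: 55225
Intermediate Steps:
D(r, n) = -28*r
(39 + D(-7, 11))² = (39 - 28*(-7))² = (39 + 196)² = 235² = 55225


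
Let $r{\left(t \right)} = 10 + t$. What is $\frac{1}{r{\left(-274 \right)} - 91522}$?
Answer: $- \frac{1}{91786} \approx -1.0895 \cdot 10^{-5}$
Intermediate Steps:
$\frac{1}{r{\left(-274 \right)} - 91522} = \frac{1}{\left(10 - 274\right) - 91522} = \frac{1}{-264 - 91522} = \frac{1}{-91786} = - \frac{1}{91786}$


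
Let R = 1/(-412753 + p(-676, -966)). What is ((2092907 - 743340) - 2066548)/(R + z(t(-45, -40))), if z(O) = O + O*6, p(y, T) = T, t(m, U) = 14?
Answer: -296628662339/40544461 ≈ -7316.1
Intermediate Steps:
R = -1/413719 (R = 1/(-412753 - 966) = 1/(-413719) = -1/413719 ≈ -2.4171e-6)
z(O) = 7*O (z(O) = O + 6*O = 7*O)
((2092907 - 743340) - 2066548)/(R + z(t(-45, -40))) = ((2092907 - 743340) - 2066548)/(-1/413719 + 7*14) = (1349567 - 2066548)/(-1/413719 + 98) = -716981/40544461/413719 = -716981*413719/40544461 = -296628662339/40544461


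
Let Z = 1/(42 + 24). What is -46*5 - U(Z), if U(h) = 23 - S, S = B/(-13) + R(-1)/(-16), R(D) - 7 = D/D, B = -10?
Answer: -6571/26 ≈ -252.73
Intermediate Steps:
R(D) = 8 (R(D) = 7 + D/D = 7 + 1 = 8)
Z = 1/66 ≈ 0.015152
S = 7/26 (S = -10/(-13) + 8/(-16) = -10*(-1/13) + 8*(-1/16) = 10/13 - 1/2 = 7/26 ≈ 0.26923)
U(h) = 591/26 (U(h) = 23 - 1*7/26 = 23 - 7/26 = 591/26)
-46*5 - U(Z) = -46*5 - 1*591/26 = -230 - 591/26 = -6571/26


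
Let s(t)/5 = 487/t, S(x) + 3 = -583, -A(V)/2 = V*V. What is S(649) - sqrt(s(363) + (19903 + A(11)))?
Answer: -586 - sqrt(21418134)/33 ≈ -726.24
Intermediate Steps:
A(V) = -2*V**2 (A(V) = -2*V*V = -2*V**2)
S(x) = -586 (S(x) = -3 - 583 = -586)
s(t) = 2435/t (s(t) = 5*(487/t) = 2435/t)
S(649) - sqrt(s(363) + (19903 + A(11))) = -586 - sqrt(2435/363 + (19903 - 2*11**2)) = -586 - sqrt(2435*(1/363) + (19903 - 2*121)) = -586 - sqrt(2435/363 + (19903 - 242)) = -586 - sqrt(2435/363 + 19661) = -586 - sqrt(7139378/363) = -586 - sqrt(21418134)/33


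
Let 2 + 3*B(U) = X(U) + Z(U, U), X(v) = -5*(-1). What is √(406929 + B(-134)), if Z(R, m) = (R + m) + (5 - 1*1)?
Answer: √406842 ≈ 637.84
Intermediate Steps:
Z(R, m) = 4 + R + m (Z(R, m) = (R + m) + (5 - 1) = (R + m) + 4 = 4 + R + m)
X(v) = 5
B(U) = 7/3 + 2*U/3 (B(U) = -⅔ + (5 + (4 + U + U))/3 = -⅔ + (5 + (4 + 2*U))/3 = -⅔ + (9 + 2*U)/3 = -⅔ + (3 + 2*U/3) = 7/3 + 2*U/3)
√(406929 + B(-134)) = √(406929 + (7/3 + (⅔)*(-134))) = √(406929 + (7/3 - 268/3)) = √(406929 - 87) = √406842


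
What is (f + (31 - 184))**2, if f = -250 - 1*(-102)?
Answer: 90601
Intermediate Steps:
f = -148 (f = -250 + 102 = -148)
(f + (31 - 184))**2 = (-148 + (31 - 184))**2 = (-148 - 153)**2 = (-301)**2 = 90601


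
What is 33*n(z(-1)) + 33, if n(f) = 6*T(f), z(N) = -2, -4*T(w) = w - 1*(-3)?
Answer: -33/2 ≈ -16.500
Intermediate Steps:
T(w) = -3/4 - w/4 (T(w) = -(w - 1*(-3))/4 = -(w + 3)/4 = -(3 + w)/4 = -3/4 - w/4)
n(f) = -9/2 - 3*f/2 (n(f) = 6*(-3/4 - f/4) = -9/2 - 3*f/2)
33*n(z(-1)) + 33 = 33*(-9/2 - 3/2*(-2)) + 33 = 33*(-9/2 + 3) + 33 = 33*(-3/2) + 33 = -99/2 + 33 = -33/2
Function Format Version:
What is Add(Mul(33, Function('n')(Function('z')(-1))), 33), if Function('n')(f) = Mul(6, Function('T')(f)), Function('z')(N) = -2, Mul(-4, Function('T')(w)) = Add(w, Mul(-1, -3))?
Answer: Rational(-33, 2) ≈ -16.500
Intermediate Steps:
Function('T')(w) = Add(Rational(-3, 4), Mul(Rational(-1, 4), w)) (Function('T')(w) = Mul(Rational(-1, 4), Add(w, Mul(-1, -3))) = Mul(Rational(-1, 4), Add(w, 3)) = Mul(Rational(-1, 4), Add(3, w)) = Add(Rational(-3, 4), Mul(Rational(-1, 4), w)))
Function('n')(f) = Add(Rational(-9, 2), Mul(Rational(-3, 2), f)) (Function('n')(f) = Mul(6, Add(Rational(-3, 4), Mul(Rational(-1, 4), f))) = Add(Rational(-9, 2), Mul(Rational(-3, 2), f)))
Add(Mul(33, Function('n')(Function('z')(-1))), 33) = Add(Mul(33, Add(Rational(-9, 2), Mul(Rational(-3, 2), -2))), 33) = Add(Mul(33, Add(Rational(-9, 2), 3)), 33) = Add(Mul(33, Rational(-3, 2)), 33) = Add(Rational(-99, 2), 33) = Rational(-33, 2)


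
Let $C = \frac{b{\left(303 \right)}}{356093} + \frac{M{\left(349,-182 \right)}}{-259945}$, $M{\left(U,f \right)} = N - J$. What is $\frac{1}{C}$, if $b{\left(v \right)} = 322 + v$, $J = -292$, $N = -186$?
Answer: $\frac{92564594885}{124719767} \approx 742.18$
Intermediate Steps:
$M{\left(U,f \right)} = 106$ ($M{\left(U,f \right)} = -186 - -292 = -186 + 292 = 106$)
$C = \frac{124719767}{92564594885}$ ($C = \frac{322 + 303}{356093} + \frac{106}{-259945} = 625 \cdot \frac{1}{356093} + 106 \left(- \frac{1}{259945}\right) = \frac{625}{356093} - \frac{106}{259945} = \frac{124719767}{92564594885} \approx 0.0013474$)
$\frac{1}{C} = \frac{1}{\frac{124719767}{92564594885}} = \frac{92564594885}{124719767}$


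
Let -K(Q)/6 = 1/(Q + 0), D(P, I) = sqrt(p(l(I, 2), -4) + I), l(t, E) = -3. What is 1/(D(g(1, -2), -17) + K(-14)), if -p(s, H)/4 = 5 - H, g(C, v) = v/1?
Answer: 21/2606 - 49*I*sqrt(53)/2606 ≈ 0.0080583 - 0.13689*I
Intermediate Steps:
g(C, v) = v (g(C, v) = v*1 = v)
p(s, H) = -20 + 4*H (p(s, H) = -4*(5 - H) = -20 + 4*H)
D(P, I) = sqrt(-36 + I) (D(P, I) = sqrt((-20 + 4*(-4)) + I) = sqrt((-20 - 16) + I) = sqrt(-36 + I))
K(Q) = -6/Q (K(Q) = -6/(Q + 0) = -6/Q)
1/(D(g(1, -2), -17) + K(-14)) = 1/(sqrt(-36 - 17) - 6/(-14)) = 1/(sqrt(-53) - 6*(-1/14)) = 1/(I*sqrt(53) + 3/7) = 1/(3/7 + I*sqrt(53))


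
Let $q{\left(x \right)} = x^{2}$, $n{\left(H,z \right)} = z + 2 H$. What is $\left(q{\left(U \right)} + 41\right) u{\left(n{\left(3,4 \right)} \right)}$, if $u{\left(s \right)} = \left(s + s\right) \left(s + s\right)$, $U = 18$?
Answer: $146000$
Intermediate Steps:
$u{\left(s \right)} = 4 s^{2}$ ($u{\left(s \right)} = 2 s 2 s = 4 s^{2}$)
$\left(q{\left(U \right)} + 41\right) u{\left(n{\left(3,4 \right)} \right)} = \left(18^{2} + 41\right) 4 \left(4 + 2 \cdot 3\right)^{2} = \left(324 + 41\right) 4 \left(4 + 6\right)^{2} = 365 \cdot 4 \cdot 10^{2} = 365 \cdot 4 \cdot 100 = 365 \cdot 400 = 146000$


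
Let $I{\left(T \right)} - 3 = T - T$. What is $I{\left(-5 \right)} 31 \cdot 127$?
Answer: $11811$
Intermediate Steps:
$I{\left(T \right)} = 3$ ($I{\left(T \right)} = 3 + \left(T - T\right) = 3 + 0 = 3$)
$I{\left(-5 \right)} 31 \cdot 127 = 3 \cdot 31 \cdot 127 = 3 \cdot 3937 = 11811$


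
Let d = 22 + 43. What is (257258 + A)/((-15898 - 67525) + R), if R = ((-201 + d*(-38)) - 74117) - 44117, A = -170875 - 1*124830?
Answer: 38447/204328 ≈ 0.18816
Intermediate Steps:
d = 65
A = -295705 (A = -170875 - 124830 = -295705)
R = -120905 (R = ((-201 + 65*(-38)) - 74117) - 44117 = ((-201 - 2470) - 74117) - 44117 = (-2671 - 74117) - 44117 = -76788 - 44117 = -120905)
(257258 + A)/((-15898 - 67525) + R) = (257258 - 295705)/((-15898 - 67525) - 120905) = -38447/(-83423 - 120905) = -38447/(-204328) = -38447*(-1/204328) = 38447/204328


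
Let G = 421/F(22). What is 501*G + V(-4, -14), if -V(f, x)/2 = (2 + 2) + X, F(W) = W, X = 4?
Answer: 210569/22 ≈ 9571.3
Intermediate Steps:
V(f, x) = -16 (V(f, x) = -2*((2 + 2) + 4) = -2*(4 + 4) = -2*8 = -16)
G = 421/22 ≈ 19.136
501*G + V(-4, -14) = 501*(421/22) - 16 = 210921/22 - 16 = 210569/22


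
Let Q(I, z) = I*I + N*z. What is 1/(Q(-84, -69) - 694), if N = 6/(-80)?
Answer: 40/254687 ≈ 0.00015706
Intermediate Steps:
N = -3/40 (N = 6*(-1/80) = -3/40 ≈ -0.075000)
Q(I, z) = I² - 3*z/40 (Q(I, z) = I*I - 3*z/40 = I² - 3*z/40)
1/(Q(-84, -69) - 694) = 1/(((-84)² - 3/40*(-69)) - 694) = 1/((7056 + 207/40) - 694) = 1/(282447/40 - 694) = 1/(254687/40) = 40/254687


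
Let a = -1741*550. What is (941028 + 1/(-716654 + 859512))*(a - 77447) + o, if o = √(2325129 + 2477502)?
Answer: -139138142955740925/142858 + √4802631 ≈ -9.7396e+11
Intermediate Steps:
a = -957550
o = √4802631 ≈ 2191.5
(941028 + 1/(-716654 + 859512))*(a - 77447) + o = (941028 + 1/(-716654 + 859512))*(-957550 - 77447) + √4802631 = (941028 + 1/142858)*(-1034997) + √4802631 = (134433378025/142858)*(-1034997) + √4802631 = -139138142955740925/142858 + √4802631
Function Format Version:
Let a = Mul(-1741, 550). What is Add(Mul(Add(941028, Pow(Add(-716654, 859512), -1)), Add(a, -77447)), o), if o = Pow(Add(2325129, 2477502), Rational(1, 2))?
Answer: Add(Rational(-139138142955740925, 142858), Pow(4802631, Rational(1, 2))) ≈ -9.7396e+11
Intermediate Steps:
a = -957550
o = Pow(4802631, Rational(1, 2)) ≈ 2191.5
Add(Mul(Add(941028, Pow(Add(-716654, 859512), -1)), Add(a, -77447)), o) = Add(Mul(Add(941028, Pow(Add(-716654, 859512), -1)), Add(-957550, -77447)), Pow(4802631, Rational(1, 2))) = Add(Mul(Add(941028, Pow(142858, -1)), -1034997), Pow(4802631, Rational(1, 2))) = Add(Mul(Add(941028, Rational(1, 142858)), -1034997), Pow(4802631, Rational(1, 2))) = Add(Mul(Rational(134433378025, 142858), -1034997), Pow(4802631, Rational(1, 2))) = Add(Rational(-139138142955740925, 142858), Pow(4802631, Rational(1, 2)))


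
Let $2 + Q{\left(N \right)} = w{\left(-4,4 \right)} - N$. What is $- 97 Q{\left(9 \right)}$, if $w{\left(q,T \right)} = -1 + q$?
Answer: $1552$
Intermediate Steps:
$Q{\left(N \right)} = -7 - N$ ($Q{\left(N \right)} = -2 - \left(5 + N\right) = -7 - N$)
$- 97 Q{\left(9 \right)} = - 97 \left(-7 - 9\right) = \left(-97\right) \left(-16\right) = 1552$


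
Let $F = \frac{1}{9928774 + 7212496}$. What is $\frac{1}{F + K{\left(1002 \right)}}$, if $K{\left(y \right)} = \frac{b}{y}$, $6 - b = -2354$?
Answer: $\frac{8587776270}{20226699101} \approx 0.42458$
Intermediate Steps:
$b = 2360$ ($b = 6 - -2354 = 6 + 2354 = 2360$)
$K{\left(y \right)} = \frac{2360}{y}$
$F = \frac{1}{17141270} \approx 5.8339 \cdot 10^{-8}$
$\frac{1}{F + K{\left(1002 \right)}} = \frac{1}{\frac{1}{17141270} + \frac{2360}{1002}} = \frac{1}{\frac{1}{17141270} + 2360 \cdot \frac{1}{1002}} = \frac{1}{\frac{1}{17141270} + \frac{1180}{501}} = \frac{1}{\frac{20226699101}{8587776270}} = \frac{8587776270}{20226699101}$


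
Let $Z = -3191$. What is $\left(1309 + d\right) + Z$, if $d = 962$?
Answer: $-920$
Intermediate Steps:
$\left(1309 + d\right) + Z = \left(1309 + 962\right) - 3191 = 2271 - 3191 = -920$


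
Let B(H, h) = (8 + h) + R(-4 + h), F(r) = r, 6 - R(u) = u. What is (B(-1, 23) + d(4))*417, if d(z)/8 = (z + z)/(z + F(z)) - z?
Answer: -2502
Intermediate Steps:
R(u) = 6 - u
B(H, h) = 18 (B(H, h) = (8 + h) + (6 - (-4 + h)) = (8 + h) + (6 + (4 - h)) = (8 + h) + (10 - h) = 18)
d(z) = 8 - 8*z (d(z) = 8*((z + z)/(z + z) - z) = 8*((2*z)/((2*z)) - z) = 8*((2*z)*(1/(2*z)) - z) = 8*(1 - z) = 8 - 8*z)
(B(-1, 23) + d(4))*417 = (18 + (8 - 8*4))*417 = (18 + (8 - 32))*417 = (18 - 24)*417 = -6*417 = -2502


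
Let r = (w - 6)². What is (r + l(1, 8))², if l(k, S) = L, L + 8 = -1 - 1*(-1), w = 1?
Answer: 289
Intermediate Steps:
r = 25 (r = (1 - 6)² = (-5)² = 25)
L = -8 (L = -8 + (-1 - 1*(-1)) = -8 + (-1 + 1) = -8 + 0 = -8)
l(k, S) = -8
(r + l(1, 8))² = (25 - 8)² = 17² = 289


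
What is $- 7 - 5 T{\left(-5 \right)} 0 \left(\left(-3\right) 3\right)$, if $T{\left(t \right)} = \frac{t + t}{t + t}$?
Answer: $0$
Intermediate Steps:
$T{\left(t \right)} = 1$ ($T{\left(t \right)} = \frac{2 t}{2 t} = 2 t \frac{1}{2 t} = 1$)
$- 7 - 5 T{\left(-5 \right)} 0 \left(\left(-3\right) 3\right) = - 7 \left(-5\right) 1 \cdot 0 \left(\left(-3\right) 3\right) = - 7 \left(\left(-5\right) 0\right) \left(-9\right) = \left(-7\right) 0 \left(-9\right) = 0 \left(-9\right) = 0$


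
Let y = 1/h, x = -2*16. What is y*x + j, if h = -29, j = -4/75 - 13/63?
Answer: 38539/45675 ≈ 0.84377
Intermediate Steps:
j = -409/1575 (j = -4*1/75 - 13*1/63 = -4/75 - 13/63 = -409/1575 ≈ -0.25968)
x = -32
y = -1/29 (y = 1/(-29) = -1/29 ≈ -0.034483)
y*x + j = -1/29*(-32) - 409/1575 = 32/29 - 409/1575 = 38539/45675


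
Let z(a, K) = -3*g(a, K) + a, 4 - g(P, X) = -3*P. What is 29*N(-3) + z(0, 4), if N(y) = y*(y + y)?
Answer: 510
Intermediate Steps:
N(y) = 2*y² (N(y) = y*(2*y) = 2*y²)
g(P, X) = 4 + 3*P (g(P, X) = 4 - (-3)*P = 4 + 3*P)
z(a, K) = -12 - 8*a (z(a, K) = -3*(4 + 3*a) + a = (-12 - 9*a) + a = -12 - 8*a)
29*N(-3) + z(0, 4) = 29*(2*(-3)²) + (-12 - 8*0) = 29*(2*9) + (-12 + 0) = 29*18 - 12 = 522 - 12 = 510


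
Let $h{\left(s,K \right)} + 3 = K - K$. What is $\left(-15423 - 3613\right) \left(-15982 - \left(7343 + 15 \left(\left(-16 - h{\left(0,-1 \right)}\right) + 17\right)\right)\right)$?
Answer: $445156860$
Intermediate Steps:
$h{\left(s,K \right)} = -3$ ($h{\left(s,K \right)} = -3 + \left(K - K\right) = -3 + 0 = -3$)
$\left(-15423 - 3613\right) \left(-15982 - \left(7343 + 15 \left(\left(-16 - h{\left(0,-1 \right)}\right) + 17\right)\right)\right) = \left(-15423 - 3613\right) \left(-15982 - \left(7343 + 15 \left(\left(-16 - -3\right) + 17\right)\right)\right) = - 19036 \left(-15982 - \left(7343 + 15 \left(\left(-16 + 3\right) + 17\right)\right)\right) = - 19036 \left(-15982 - \left(7343 + 15 \left(-13 + 17\right)\right)\right) = - 19036 \left(-15982 - 7403\right) = \left(-19036\right) \left(-23385\right) = 445156860$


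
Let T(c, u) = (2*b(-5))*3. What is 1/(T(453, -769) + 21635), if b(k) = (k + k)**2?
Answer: 1/22235 ≈ 4.4974e-5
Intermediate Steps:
b(k) = 4*k**2 (b(k) = (2*k)**2 = 4*k**2)
T(c, u) = 600 (T(c, u) = (2*(4*(-5)**2))*3 = (2*(4*25))*3 = (2*100)*3 = 200*3 = 600)
1/(T(453, -769) + 21635) = 1/(600 + 21635) = 1/22235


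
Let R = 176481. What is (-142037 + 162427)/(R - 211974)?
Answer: -20390/35493 ≈ -0.57448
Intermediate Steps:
(-142037 + 162427)/(R - 211974) = (-142037 + 162427)/(176481 - 211974) = 20390/(-35493) = 20390*(-1/35493) = -20390/35493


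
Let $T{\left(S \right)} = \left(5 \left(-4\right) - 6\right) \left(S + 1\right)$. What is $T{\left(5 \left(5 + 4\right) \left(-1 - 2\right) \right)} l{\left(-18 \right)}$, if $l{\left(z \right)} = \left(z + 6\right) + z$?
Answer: $-104520$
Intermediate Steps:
$l{\left(z \right)} = 6 + 2 z$ ($l{\left(z \right)} = \left(6 + z\right) + z = 6 + 2 z$)
$T{\left(S \right)} = -26 - 26 S$ ($T{\left(S \right)} = \left(-20 - 6\right) \left(1 + S\right) = - 26 \left(1 + S\right) = -26 - 26 S$)
$T{\left(5 \left(5 + 4\right) \left(-1 - 2\right) \right)} l{\left(-18 \right)} = \left(-26 - 26 \cdot 5 \left(5 + 4\right) \left(-1 - 2\right)\right) \left(6 + 2 \left(-18\right)\right) = \left(-26 - 26 \cdot 5 \cdot 9 \left(-3\right)\right) \left(6 - 36\right) = \left(-26 - 26 \cdot 45 \left(-3\right)\right) \left(-30\right) = \left(-26 - -3510\right) \left(-30\right) = \left(-26 + 3510\right) \left(-30\right) = 3484 \left(-30\right) = -104520$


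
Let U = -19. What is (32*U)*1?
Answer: -608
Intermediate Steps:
(32*U)*1 = (32*(-19))*1 = -608*1 = -608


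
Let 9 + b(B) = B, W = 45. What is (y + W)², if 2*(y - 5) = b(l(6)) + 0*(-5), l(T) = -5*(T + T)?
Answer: 961/4 ≈ 240.25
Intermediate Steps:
l(T) = -10*T
b(B) = -9 + B
y = -59/2 (y = 5 + ((-9 - 10*6) + 0*(-5))/2 = 5 + ((-9 - 60) + 0)/2 = 5 + (-69 + 0)/2 = 5 + (½)*(-69) = 5 - 69/2 = -59/2 ≈ -29.500)
(y + W)² = (-59/2 + 45)² = (31/2)² = 961/4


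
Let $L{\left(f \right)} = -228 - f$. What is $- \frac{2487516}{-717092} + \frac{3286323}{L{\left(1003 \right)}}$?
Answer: $- \frac{588383450130}{220685063} \approx -2666.2$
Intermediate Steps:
$- \frac{2487516}{-717092} + \frac{3286323}{L{\left(1003 \right)}} = - \frac{2487516}{-717092} + \frac{3286323}{-228 - 1003} = \left(-2487516\right) \left(- \frac{1}{717092}\right) + \frac{3286323}{-228 - 1003} = \frac{621879}{179273} + \frac{3286323}{-1231} = \frac{621879}{179273} + 3286323 \left(- \frac{1}{1231}\right) = \frac{621879}{179273} - \frac{3286323}{1231} = - \frac{588383450130}{220685063}$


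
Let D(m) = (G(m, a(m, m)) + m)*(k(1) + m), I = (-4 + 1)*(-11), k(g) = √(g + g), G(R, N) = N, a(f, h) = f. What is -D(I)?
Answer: -2178 - 66*√2 ≈ -2271.3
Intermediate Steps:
k(g) = √2*√g (k(g) = √(2*g) = √2*√g)
I = 33 (I = -3*(-11) = 33)
D(m) = 2*m*(m + √2) (D(m) = (m + m)*(√2*√1 + m) = (2*m)*(√2*1 + m) = (2*m)*(√2 + m) = (2*m)*(m + √2) = 2*m*(m + √2))
-D(I) = -2*33*(33 + √2) = -(2178 + 66*√2) = -2178 - 66*√2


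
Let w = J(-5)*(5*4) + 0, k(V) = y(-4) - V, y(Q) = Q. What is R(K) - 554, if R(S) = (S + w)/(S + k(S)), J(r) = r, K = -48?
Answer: -517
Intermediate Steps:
k(V) = -4 - V
w = -100 (w = -25*4 + 0 = -5*20 + 0 = -100 + 0 = -100)
R(S) = 25 - S/4 (R(S) = (S - 100)/(S + (-4 - S)) = (-100 + S)/(-4) = (-100 + S)*(-¼) = 25 - S/4)
R(K) - 554 = (25 - ¼*(-48)) - 554 = (25 + 12) - 554 = 37 - 554 = -517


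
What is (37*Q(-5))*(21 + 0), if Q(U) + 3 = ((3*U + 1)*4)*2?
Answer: -89355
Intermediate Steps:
Q(U) = 5 + 24*U (Q(U) = -3 + ((3*U + 1)*4)*2 = -3 + ((1 + 3*U)*4)*2 = -3 + (4 + 12*U)*2 = -3 + (8 + 24*U) = 5 + 24*U)
(37*Q(-5))*(21 + 0) = (37*(5 + 24*(-5)))*(21 + 0) = (37*(5 - 120))*21 = (37*(-115))*21 = -4255*21 = -89355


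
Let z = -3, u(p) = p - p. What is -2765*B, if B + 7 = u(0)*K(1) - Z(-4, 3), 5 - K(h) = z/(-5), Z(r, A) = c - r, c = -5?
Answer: 16590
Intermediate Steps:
u(p) = 0
Z(r, A) = -5 - r
K(h) = 22/5 (K(h) = 5 - (-3)/(-5) = 5 - (-3)*(-1)/5 = 5 - 1*3/5 = 5 - 3/5 = 22/5)
B = -6 (B = -7 + (0*(22/5) - (-5 - 1*(-4))) = -7 + (0 - (-5 + 4)) = -7 + (0 - 1*(-1)) = -7 + (0 + 1) = -7 + 1 = -6)
-2765*B = -2765*(-6) = 16590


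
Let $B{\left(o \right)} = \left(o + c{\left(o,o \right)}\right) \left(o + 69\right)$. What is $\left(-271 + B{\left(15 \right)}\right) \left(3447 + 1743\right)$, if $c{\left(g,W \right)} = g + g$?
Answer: $18211710$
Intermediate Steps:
$c{\left(g,W \right)} = 2 g$
$B{\left(o \right)} = 3 o \left(69 + o\right)$ ($B{\left(o \right)} = \left(o + 2 o\right) \left(o + 69\right) = 3 o \left(69 + o\right)$)
$\left(-271 + B{\left(15 \right)}\right) \left(3447 + 1743\right) = \left(-271 + 3 \cdot 15 \left(69 + 15\right)\right) \left(3447 + 1743\right) = \left(-271 + 3 \cdot 15 \cdot 84\right) 5190 = \left(-271 + 3780\right) 5190 = 3509 \cdot 5190 = 18211710$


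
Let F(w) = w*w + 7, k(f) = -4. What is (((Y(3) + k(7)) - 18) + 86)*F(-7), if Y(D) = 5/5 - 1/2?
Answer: 3612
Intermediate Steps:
Y(D) = ½ (Y(D) = 5*(⅕) - 1*½ = 1 - ½ = ½)
F(w) = 7 + w² (F(w) = w² + 7 = 7 + w²)
(((Y(3) + k(7)) - 18) + 86)*F(-7) = (((½ - 4) - 18) + 86)*(7 + (-7)²) = ((-7/2 - 18) + 86)*(7 + 49) = (-43/2 + 86)*56 = (129/2)*56 = 3612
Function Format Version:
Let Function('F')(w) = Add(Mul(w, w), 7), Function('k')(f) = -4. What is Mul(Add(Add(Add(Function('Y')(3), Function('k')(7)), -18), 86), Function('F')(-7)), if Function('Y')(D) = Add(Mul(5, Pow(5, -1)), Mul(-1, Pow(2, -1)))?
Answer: 3612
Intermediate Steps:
Function('Y')(D) = Rational(1, 2) (Function('Y')(D) = Add(Mul(5, Rational(1, 5)), Mul(-1, Rational(1, 2))) = Add(1, Rational(-1, 2)) = Rational(1, 2))
Function('F')(w) = Add(7, Pow(w, 2)) (Function('F')(w) = Add(Pow(w, 2), 7) = Add(7, Pow(w, 2)))
Mul(Add(Add(Add(Function('Y')(3), Function('k')(7)), -18), 86), Function('F')(-7)) = Mul(Add(Add(Add(Rational(1, 2), -4), -18), 86), Add(7, Pow(-7, 2))) = Mul(Add(Add(Rational(-7, 2), -18), 86), Add(7, 49)) = Mul(Add(Rational(-43, 2), 86), 56) = Mul(Rational(129, 2), 56) = 3612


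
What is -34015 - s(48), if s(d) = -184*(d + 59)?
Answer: -14327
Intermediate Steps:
s(d) = -10856 - 184*d (s(d) = -184*(59 + d) = -10856 - 184*d)
-34015 - s(48) = -34015 - (-10856 - 184*48) = -34015 - (-10856 - 8832) = -34015 - 1*(-19688) = -34015 + 19688 = -14327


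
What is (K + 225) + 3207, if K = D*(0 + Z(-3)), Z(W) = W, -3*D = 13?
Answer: 3445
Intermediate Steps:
D = -13/3 (D = -1/3*13 = -13/3 ≈ -4.3333)
K = 13 (K = -13*(0 - 3)/3 = -13/3*(-3) = 13)
(K + 225) + 3207 = (13 + 225) + 3207 = 238 + 3207 = 3445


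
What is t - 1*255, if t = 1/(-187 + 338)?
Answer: -38504/151 ≈ -254.99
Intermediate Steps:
t = 1/151 ≈ 0.0066225
t - 1*255 = 1/151 - 1*255 = 1/151 - 255 = -38504/151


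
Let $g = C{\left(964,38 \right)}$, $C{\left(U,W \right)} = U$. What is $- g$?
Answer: $-964$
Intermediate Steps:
$g = 964$
$- g = \left(-1\right) 964 = -964$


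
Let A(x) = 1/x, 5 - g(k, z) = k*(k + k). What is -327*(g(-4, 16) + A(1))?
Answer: 8502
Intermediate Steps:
g(k, z) = 5 - 2*k² (g(k, z) = 5 - k*(k + k) = 5 - k*2*k = 5 - 2*k²)
-327*(g(-4, 16) + A(1)) = -327*((5 - 2*(-4)²) + 1/1) = -327*((5 - 2*16) + 1) = -327*((5 - 32) + 1) = -327*(-27 + 1) = -327*(-26) = 8502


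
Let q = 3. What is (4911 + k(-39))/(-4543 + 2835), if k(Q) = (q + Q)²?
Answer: -6207/1708 ≈ -3.6341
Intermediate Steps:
k(Q) = (3 + Q)²
(4911 + k(-39))/(-4543 + 2835) = (4911 + (3 - 39)²)/(-4543 + 2835) = (4911 + (-36)²)/(-1708) = (4911 + 1296)*(-1/1708) = 6207*(-1/1708) = -6207/1708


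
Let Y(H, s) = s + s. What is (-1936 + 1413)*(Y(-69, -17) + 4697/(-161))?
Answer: 759919/23 ≈ 33040.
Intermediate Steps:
Y(H, s) = 2*s
(-1936 + 1413)*(Y(-69, -17) + 4697/(-161)) = (-1936 + 1413)*(2*(-17) + 4697/(-161)) = -523*(-34 + 4697*(-1/161)) = -523*(-34 - 671/23) = -523*(-1453/23) = 759919/23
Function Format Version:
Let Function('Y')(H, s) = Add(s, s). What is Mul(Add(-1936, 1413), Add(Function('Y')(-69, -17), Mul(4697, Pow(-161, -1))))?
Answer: Rational(759919, 23) ≈ 33040.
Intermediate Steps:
Function('Y')(H, s) = Mul(2, s)
Mul(Add(-1936, 1413), Add(Function('Y')(-69, -17), Mul(4697, Pow(-161, -1)))) = Mul(Add(-1936, 1413), Add(Mul(2, -17), Mul(4697, Pow(-161, -1)))) = Mul(-523, Add(-34, Mul(4697, Rational(-1, 161)))) = Mul(-523, Add(-34, Rational(-671, 23))) = Mul(-523, Rational(-1453, 23)) = Rational(759919, 23)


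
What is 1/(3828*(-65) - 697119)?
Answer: -1/945939 ≈ -1.0572e-6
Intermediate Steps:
1/(3828*(-65) - 697119) = 1/(-248820 - 697119) = 1/(-945939) = -1/945939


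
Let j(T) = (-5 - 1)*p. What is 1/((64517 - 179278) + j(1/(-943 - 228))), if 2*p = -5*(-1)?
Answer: -1/114776 ≈ -8.7126e-6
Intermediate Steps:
p = 5/2 (p = (-5*(-1))/2 = (1/2)*5 = 5/2 ≈ 2.5000)
j(T) = -15 (j(T) = (-5 - 1)*(5/2) = -6*5/2 = -15)
1/((64517 - 179278) + j(1/(-943 - 228))) = 1/((64517 - 179278) - 15) = 1/(-114761 - 15) = 1/(-114776) = -1/114776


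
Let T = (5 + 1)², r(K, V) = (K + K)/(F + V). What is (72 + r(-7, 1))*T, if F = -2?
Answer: 3096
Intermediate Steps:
r(K, V) = 2*K/(-2 + V) (r(K, V) = (K + K)/(-2 + V) = (2*K)/(-2 + V) = 2*K/(-2 + V))
T = 36 (T = 6² = 36)
(72 + r(-7, 1))*T = (72 + 2*(-7)/(-2 + 1))*36 = (72 + 2*(-7)/(-1))*36 = (72 + 2*(-7)*(-1))*36 = (72 + 14)*36 = 86*36 = 3096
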